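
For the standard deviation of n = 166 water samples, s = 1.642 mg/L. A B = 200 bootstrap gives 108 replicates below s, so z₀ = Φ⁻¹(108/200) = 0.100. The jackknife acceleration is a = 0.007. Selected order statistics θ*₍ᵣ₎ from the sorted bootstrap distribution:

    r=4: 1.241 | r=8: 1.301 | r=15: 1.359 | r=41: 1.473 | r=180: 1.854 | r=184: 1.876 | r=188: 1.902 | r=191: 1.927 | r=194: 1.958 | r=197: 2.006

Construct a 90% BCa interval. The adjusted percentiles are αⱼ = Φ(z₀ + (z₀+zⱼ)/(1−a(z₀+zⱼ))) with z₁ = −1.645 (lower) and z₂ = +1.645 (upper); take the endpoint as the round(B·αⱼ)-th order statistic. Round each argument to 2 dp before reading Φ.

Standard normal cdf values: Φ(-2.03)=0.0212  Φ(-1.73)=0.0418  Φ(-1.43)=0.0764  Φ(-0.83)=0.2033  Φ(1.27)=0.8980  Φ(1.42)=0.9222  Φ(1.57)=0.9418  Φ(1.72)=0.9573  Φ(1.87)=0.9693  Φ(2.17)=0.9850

Lower: z₀ + z₁ = 0.100 + (-1.645) = -1.545; 1 − a(z₀+z₁) = 1 − (0.007)(-1.545) = 1.0108; argument = 0.100 + (-1.545)/1.0108 = -1.4285 → -1.43.
α₁ = Φ(-1.43) = 0.0764; rank = round(200 × 0.0764) = 15; θ*₍15₎ = 1.359.
Upper: z₀ + z₂ = 1.745; 1 − a(z₀+z₂) = 0.9878; argument = 1.8666 → 1.87; α₂ = 0.9693; rank = 194; θ*₍194₎ = 1.958.

(1.359, 1.958)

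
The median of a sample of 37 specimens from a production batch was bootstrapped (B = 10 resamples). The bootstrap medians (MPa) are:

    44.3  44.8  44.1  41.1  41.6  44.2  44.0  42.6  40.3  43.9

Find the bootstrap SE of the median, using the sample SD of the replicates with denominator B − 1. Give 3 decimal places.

SE* = 1.575

Bootstrap SE is the standard deviation of the 10 replicate medians.
Mean of replicates: (44.3 + 44.8 + 44.1 + 41.1 + 41.6 + 44.2 + 44.0 + 42.6 + 40.3 + 43.9) / 10 = 430.9000 / 10 = 43.0900
Sum of squared deviations: (+1.2100)² + (+1.7100)² + (+1.0100)² + (−1.9900)² + (−1.4900)² + (+1.1100)² + (+0.9100)² + (−0.4900)² + (−2.7900)² + (+0.8100)² = 22.3290
Variance = 22.3290 / 9 = 2.4810
SE* = √2.4810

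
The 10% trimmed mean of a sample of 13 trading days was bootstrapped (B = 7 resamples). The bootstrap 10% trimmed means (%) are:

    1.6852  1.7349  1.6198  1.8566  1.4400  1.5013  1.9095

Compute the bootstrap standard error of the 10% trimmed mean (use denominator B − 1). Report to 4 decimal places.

SE* = 0.1732

Bootstrap SE is the standard deviation of the 7 replicate 10% trimmed means.
Mean of replicates: (1.6852 + 1.7349 + 1.6198 + 1.8566 + 1.4400 + 1.5013 + 1.9095) / 7 = 11.74730 / 7 = 1.67819
Sum of squared deviations: (+0.00701)² + (+0.05671)² + (−0.05839)² + (+0.17841)² + (−0.23819)² + (−0.17689)² + (+0.23131)² = 0.18003
Variance = 0.18003 / 6 = 0.03001
SE* = √0.03001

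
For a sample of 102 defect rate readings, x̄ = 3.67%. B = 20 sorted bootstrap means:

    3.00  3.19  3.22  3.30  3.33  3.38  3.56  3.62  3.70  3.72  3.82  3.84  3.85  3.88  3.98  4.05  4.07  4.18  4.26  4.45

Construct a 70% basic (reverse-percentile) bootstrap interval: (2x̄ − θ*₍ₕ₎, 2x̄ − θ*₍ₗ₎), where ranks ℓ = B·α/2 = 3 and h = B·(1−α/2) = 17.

Percentile endpoints at ranks 3 and 17: θ*₍3₎ = 3.22, θ*₍17₎ = 4.07.
Basic interval reflects these around x̄:
  lower = 2 × 3.67 − 4.07 = 3.27
  upper = 2 × 3.67 − 3.22 = 4.12

(3.27, 4.12)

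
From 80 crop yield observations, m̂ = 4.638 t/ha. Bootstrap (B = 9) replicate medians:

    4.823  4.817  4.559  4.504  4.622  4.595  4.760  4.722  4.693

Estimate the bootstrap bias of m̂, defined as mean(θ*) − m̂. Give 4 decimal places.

bias = +0.0392

mean(θ*) = (4.823 + 4.817 + 4.559 + 4.504 + 4.622 + 4.595 + 4.760 + 4.722 + 4.693) / 9 = 4.67722
bias = 4.67722 − 4.638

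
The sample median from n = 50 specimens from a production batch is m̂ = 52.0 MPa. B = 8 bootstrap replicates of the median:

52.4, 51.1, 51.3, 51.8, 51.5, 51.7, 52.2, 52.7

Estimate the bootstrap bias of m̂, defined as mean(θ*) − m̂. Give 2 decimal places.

bias = −0.16

mean(θ*) = (52.4 + 51.1 + 51.3 + 51.8 + 51.5 + 51.7 + 52.2 + 52.7) / 8 = 51.837
bias = 51.837 − 52.0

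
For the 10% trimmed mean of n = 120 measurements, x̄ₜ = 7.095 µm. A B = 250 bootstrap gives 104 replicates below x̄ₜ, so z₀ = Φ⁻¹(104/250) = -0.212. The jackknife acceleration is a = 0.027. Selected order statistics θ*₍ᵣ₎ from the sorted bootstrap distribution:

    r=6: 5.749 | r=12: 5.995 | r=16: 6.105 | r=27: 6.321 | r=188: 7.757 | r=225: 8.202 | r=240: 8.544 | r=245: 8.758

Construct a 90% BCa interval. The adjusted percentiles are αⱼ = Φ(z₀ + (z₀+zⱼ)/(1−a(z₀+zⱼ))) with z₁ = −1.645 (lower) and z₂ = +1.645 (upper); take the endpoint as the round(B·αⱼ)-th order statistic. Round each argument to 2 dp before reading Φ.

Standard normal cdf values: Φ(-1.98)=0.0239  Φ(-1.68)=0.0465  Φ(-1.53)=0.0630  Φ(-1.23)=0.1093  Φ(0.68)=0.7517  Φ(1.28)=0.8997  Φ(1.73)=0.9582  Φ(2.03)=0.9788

(5.749, 8.202)

Lower: z₀ + z₁ = -0.212 + (-1.645) = -1.857; 1 − a(z₀+z₁) = 1 − (0.027)(-1.857) = 1.0501; argument = -0.212 + (-1.857)/1.0501 = -1.9803 → -1.98.
α₁ = Φ(-1.98) = 0.0239; rank = round(250 × 0.0239) = 6; θ*₍6₎ = 5.749.
Upper: z₀ + z₂ = 1.433; 1 − a(z₀+z₂) = 0.9613; argument = 1.2787 → 1.28; α₂ = 0.8997; rank = 225; θ*₍225₎ = 8.202.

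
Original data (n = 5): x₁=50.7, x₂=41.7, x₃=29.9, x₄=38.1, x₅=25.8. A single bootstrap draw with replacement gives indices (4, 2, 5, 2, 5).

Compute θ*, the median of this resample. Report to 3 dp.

Resample values: 38.1, 41.7, 25.8, 41.7, 25.8.
Sorted: 25.8, 25.8, 38.1, 41.7, 41.7
Median = middle value = 38.100

θ* = 38.100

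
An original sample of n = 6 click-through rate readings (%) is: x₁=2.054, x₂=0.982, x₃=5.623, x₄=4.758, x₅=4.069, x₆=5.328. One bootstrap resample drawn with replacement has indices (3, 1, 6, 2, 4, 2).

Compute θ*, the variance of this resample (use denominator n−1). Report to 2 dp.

θ* = 4.79

Resample values: 5.623, 2.054, 5.328, 0.982, 4.758, 0.982.
Mean = 3.2878; sum of squared deviations = 23.9328
s² = 23.9328 / 5 = 4.7866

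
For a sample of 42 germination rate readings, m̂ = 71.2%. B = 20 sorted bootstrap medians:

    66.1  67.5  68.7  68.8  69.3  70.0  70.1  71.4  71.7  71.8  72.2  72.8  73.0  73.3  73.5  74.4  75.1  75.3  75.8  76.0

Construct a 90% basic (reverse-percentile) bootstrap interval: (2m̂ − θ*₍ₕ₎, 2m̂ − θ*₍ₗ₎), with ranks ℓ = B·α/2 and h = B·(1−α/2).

Percentile endpoints at ranks 1 and 19: θ*₍1₎ = 66.1, θ*₍19₎ = 75.8.
Basic interval reflects these around m̂:
  lower = 2 × 71.2 − 75.8 = 66.6
  upper = 2 × 71.2 − 66.1 = 76.3

(66.6, 76.3)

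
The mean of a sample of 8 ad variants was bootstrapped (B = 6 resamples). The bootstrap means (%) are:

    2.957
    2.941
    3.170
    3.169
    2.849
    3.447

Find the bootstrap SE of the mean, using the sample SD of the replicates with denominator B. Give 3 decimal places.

Bootstrap SE is the standard deviation of the 6 replicate means.
Mean of replicates: (2.957 + 2.941 + 3.170 + 3.169 + 2.849 + 3.447) / 6 = 18.5330 / 6 = 3.0888
Sum of squared deviations: (−0.1318)² + (−0.1478)² + (+0.0812)² + (+0.0802)² + (−0.2398)² + (+0.3582)² = 0.2381
Variance = 0.2381 / 6 = 0.0397
SE* = √0.0397

SE* = 0.199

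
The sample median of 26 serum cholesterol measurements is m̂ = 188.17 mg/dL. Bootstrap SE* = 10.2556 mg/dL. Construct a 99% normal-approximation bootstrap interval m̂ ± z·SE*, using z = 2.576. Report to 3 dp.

Margin = 2.576 × 10.2556 = 26.4184
Interval: 188.17 ± 26.4184

(161.752, 214.588)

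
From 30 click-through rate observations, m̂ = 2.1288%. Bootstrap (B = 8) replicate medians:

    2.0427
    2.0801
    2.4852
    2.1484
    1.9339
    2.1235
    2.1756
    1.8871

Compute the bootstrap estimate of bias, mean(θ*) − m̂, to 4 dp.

bias = −0.0192

mean(θ*) = (2.0427 + 2.0801 + 2.4852 + 2.1484 + 1.9339 + 2.1235 + 2.1756 + 1.8871) / 8 = 2.10956
bias = 2.10956 − 2.1288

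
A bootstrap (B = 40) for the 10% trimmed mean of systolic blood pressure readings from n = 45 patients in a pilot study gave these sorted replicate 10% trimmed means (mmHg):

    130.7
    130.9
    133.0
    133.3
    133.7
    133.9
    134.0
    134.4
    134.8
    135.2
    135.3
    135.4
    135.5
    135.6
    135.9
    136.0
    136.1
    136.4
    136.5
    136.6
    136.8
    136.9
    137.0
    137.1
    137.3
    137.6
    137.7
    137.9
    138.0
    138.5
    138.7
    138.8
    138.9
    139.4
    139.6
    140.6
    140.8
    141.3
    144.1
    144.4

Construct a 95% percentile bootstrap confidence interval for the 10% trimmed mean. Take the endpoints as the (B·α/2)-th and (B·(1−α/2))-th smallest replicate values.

α = 0.05; lower rank = 40 × 0.025 = 1; upper rank = 40 × 0.975 = 39.
The 1st smallest replicate is 130.7; the 39th is 144.1.

(130.7, 144.1)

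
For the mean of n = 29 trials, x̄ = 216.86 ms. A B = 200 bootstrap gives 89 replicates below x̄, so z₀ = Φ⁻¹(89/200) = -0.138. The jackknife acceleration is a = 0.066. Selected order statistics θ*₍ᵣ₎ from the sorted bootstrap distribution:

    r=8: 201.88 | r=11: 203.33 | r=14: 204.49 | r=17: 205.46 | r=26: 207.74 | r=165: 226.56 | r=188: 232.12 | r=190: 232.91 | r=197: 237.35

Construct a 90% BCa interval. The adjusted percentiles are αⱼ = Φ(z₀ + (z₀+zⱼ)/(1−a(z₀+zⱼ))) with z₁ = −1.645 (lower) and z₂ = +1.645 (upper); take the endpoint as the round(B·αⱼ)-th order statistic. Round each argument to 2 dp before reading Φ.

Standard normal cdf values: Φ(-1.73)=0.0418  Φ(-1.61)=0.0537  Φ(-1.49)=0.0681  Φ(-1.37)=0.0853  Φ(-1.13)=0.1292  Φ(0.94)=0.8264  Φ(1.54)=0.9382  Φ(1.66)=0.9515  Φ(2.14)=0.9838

Lower: z₀ + z₁ = -0.138 + (-1.645) = -1.783; 1 − a(z₀+z₁) = 1 − (0.066)(-1.783) = 1.1177; argument = -0.138 + (-1.783)/1.1177 = -1.7333 → -1.73.
α₁ = Φ(-1.73) = 0.0418; rank = round(200 × 0.0418) = 8; θ*₍8₎ = 201.88.
Upper: z₀ + z₂ = 1.507; 1 − a(z₀+z₂) = 0.9005; argument = 1.5354 → 1.54; α₂ = 0.9382; rank = 188; θ*₍188₎ = 232.12.

(201.88, 232.12)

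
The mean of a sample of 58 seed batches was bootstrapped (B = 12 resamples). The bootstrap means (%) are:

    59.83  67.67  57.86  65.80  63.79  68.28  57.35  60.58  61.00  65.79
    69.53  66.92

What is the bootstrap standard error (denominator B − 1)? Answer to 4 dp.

Bootstrap SE is the standard deviation of the 12 replicate means.
Mean of replicates: (59.83 + 67.67 + 57.86 + 65.80 + 63.79 + 68.28 + 57.35 + 60.58 + 61.00 + 65.79 + 69.53 + 66.92) / 12 = 764.40000 / 12 = 63.70000
Sum of squared deviations: (−3.87000)² + (+3.97000)² + (−5.84000)² + (+2.10000)² + (+0.09000)² + (+4.58000)² + (−6.35000)² + (−3.12000)² + (−2.70000)² + (+2.09000)² + (+5.83000)² + (+3.22000)² = 196.31020
Variance = 196.31020 / 11 = 17.84638
SE* = √17.84638

SE* = 4.2245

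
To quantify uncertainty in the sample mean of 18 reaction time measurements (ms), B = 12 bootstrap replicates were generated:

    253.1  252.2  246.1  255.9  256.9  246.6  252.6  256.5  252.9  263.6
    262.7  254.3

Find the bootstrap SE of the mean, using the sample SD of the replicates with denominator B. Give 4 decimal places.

SE* = 5.0676

Bootstrap SE is the standard deviation of the 12 replicate means.
Mean of replicates: (253.1 + 252.2 + 246.1 + 255.9 + 256.9 + 246.6 + 252.6 + 256.5 + 252.9 + 263.6 + 262.7 + 254.3) / 12 = 3053.40000 / 12 = 254.45000
Sum of squared deviations: (−1.35000)² + (−2.25000)² + (−8.35000)² + (+1.45000)² + (+2.45000)² + (−7.85000)² + (−1.85000)² + (+2.05000)² + (−1.55000)² + (+9.15000)² + (+8.25000)² + (−0.15000)² = 308.17000
Variance = 308.17000 / 12 = 25.68083
SE* = √25.68083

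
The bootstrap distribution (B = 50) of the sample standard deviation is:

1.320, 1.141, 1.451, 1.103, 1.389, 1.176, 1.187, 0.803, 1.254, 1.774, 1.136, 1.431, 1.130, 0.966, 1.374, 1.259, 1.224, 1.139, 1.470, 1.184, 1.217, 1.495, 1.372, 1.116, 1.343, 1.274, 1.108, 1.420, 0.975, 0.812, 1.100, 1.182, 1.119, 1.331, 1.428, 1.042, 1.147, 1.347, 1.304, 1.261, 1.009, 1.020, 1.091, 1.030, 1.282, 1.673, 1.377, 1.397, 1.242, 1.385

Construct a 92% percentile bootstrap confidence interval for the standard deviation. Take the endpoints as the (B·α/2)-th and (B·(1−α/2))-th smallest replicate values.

Sorted replicates: 0.803, 0.812, 0.966, 0.975, 1.009, 1.020, 1.030, 1.042, 1.091, 1.100, 1.103, 1.108, 1.116, 1.119, 1.130, 1.136, 1.139, 1.141, 1.147, 1.176, 1.182, 1.184, 1.187, 1.217, 1.224, 1.242, 1.254, 1.259, 1.261, 1.274, 1.282, 1.304, 1.320, 1.331, 1.343, 1.347, 1.372, 1.374, 1.377, 1.385, 1.389, 1.397, 1.420, 1.428, 1.431, 1.451, 1.470, 1.495, 1.673, 1.774
α = 0.08; lower rank = 50 × 0.040 = 2; upper rank = 50 × 0.960 = 48.
The 2nd smallest replicate is 0.812; the 48th is 1.495.

(0.812, 1.495)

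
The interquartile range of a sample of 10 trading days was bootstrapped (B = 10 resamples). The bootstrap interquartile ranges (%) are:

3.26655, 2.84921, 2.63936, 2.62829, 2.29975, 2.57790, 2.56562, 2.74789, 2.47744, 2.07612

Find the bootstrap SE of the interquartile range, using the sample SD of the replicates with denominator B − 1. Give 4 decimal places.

SE* = 0.3180

Bootstrap SE is the standard deviation of the 10 replicate interquartile ranges.
Mean of replicates: (3.26655 + 2.84921 + 2.63936 + 2.62829 + 2.29975 + 2.57790 + 2.56562 + 2.74789 + 2.47744 + 2.07612) / 10 = 26.128130 / 10 = 2.612813
Sum of squared deviations: (+0.653737)² + (+0.236397)² + (+0.026547)² + (+0.015477)² + (−0.313063)² + (−0.034913)² + (−0.047193)² + (+0.135077)² + (−0.135373)² + (−0.536693)² = 0.910265
Variance = 0.910265 / 9 = 0.101141
SE* = √0.101141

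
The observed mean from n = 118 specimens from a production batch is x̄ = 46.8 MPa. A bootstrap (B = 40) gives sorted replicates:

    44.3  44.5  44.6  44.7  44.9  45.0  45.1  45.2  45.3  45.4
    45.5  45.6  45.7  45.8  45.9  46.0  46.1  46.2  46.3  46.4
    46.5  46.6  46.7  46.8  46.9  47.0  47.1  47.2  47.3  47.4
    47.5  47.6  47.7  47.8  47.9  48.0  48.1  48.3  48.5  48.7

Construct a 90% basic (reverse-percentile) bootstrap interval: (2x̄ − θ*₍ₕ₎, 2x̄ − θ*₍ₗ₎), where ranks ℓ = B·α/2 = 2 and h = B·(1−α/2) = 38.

(45.3, 49.1)

Percentile endpoints at ranks 2 and 38: θ*₍2₎ = 44.5, θ*₍38₎ = 48.3.
Basic interval reflects these around x̄:
  lower = 2 × 46.8 − 48.3 = 45.3
  upper = 2 × 46.8 − 44.5 = 49.1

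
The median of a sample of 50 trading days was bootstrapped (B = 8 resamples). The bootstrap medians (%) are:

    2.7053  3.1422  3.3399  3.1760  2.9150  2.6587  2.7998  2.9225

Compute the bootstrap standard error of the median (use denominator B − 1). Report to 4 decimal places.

SE* = 0.2417

Bootstrap SE is the standard deviation of the 8 replicate medians.
Mean of replicates: (2.7053 + 3.1422 + 3.3399 + 3.1760 + 2.9150 + 2.6587 + 2.7998 + 2.9225) / 8 = 23.65940 / 8 = 2.95742
Sum of squared deviations: (−0.25212)² + (+0.18478)² + (+0.38248)² + (+0.21858)² + (−0.04242)² + (−0.29872)² + (−0.15762)² + (−0.03492)² = 0.40887
Variance = 0.40887 / 7 = 0.05841
SE* = √0.05841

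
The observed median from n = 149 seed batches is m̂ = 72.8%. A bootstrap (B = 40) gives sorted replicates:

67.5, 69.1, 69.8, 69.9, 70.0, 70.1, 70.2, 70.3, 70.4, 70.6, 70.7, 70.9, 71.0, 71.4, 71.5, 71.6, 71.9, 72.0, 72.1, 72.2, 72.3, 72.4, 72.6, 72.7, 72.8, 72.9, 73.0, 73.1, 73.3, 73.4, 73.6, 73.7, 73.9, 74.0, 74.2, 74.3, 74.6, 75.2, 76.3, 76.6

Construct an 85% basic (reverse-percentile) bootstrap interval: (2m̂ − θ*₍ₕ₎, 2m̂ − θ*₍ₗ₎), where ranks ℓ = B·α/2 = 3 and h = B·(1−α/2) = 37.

Percentile endpoints at ranks 3 and 37: θ*₍3₎ = 69.8, θ*₍37₎ = 74.6.
Basic interval reflects these around m̂:
  lower = 2 × 72.8 − 74.6 = 71.0
  upper = 2 × 72.8 − 69.8 = 75.8

(71.0, 75.8)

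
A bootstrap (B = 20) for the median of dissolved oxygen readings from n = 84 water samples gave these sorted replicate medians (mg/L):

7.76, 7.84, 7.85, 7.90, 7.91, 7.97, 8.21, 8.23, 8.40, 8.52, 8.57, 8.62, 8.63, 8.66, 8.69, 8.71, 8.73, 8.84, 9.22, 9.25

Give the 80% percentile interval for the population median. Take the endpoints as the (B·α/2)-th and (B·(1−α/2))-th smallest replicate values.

α = 0.20; lower rank = 20 × 0.100 = 2; upper rank = 20 × 0.900 = 18.
The 2nd smallest replicate is 7.84; the 18th is 8.84.

(7.84, 8.84)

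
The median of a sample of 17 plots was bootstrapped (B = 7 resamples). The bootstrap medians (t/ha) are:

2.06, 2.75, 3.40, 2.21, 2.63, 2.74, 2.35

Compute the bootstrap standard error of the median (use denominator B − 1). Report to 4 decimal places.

Bootstrap SE is the standard deviation of the 7 replicate medians.
Mean of replicates: (2.06 + 2.75 + 3.40 + 2.21 + 2.63 + 2.74 + 2.35) / 7 = 18.14000 / 7 = 2.59143
Sum of squared deviations: (−0.53143)² + (+0.15857)² + (+0.80857)² + (−0.38143)² + (+0.03857)² + (+0.14857)² + (−0.24143)² = 1.18869
Variance = 1.18869 / 6 = 0.19811
SE* = √0.19811

SE* = 0.4451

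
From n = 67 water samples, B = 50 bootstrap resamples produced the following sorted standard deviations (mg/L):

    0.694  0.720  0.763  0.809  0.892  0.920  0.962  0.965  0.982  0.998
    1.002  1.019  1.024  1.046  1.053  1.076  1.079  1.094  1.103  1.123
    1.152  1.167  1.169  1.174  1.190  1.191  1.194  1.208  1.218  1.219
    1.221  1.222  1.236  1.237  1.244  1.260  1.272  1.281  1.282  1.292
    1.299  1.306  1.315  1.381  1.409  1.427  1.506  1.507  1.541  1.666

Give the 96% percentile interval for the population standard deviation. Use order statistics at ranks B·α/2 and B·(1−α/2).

(0.694, 1.541)

α = 0.04; lower rank = 50 × 0.020 = 1; upper rank = 50 × 0.980 = 49.
The 1st smallest replicate is 0.694; the 49th is 1.541.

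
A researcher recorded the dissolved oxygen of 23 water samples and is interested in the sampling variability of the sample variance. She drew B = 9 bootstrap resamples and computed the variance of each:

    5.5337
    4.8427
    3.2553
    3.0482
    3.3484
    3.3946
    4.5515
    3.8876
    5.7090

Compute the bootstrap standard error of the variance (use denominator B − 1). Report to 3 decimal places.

SE* = 1.017

Bootstrap SE is the standard deviation of the 9 replicate variances.
Mean of replicates: (5.5337 + 4.8427 + 3.2553 + 3.0482 + 3.3484 + 3.3946 + 4.5515 + 3.8876 + 5.7090) / 9 = 37.57100 / 9 = 4.17456
Sum of squared deviations: (+1.35914)² + (+0.66814)² + (−0.91926)² + (−1.12636)² + (−0.82616)² + (−0.77996)² + (+0.37694)² + (−0.28696)² + (+1.53444)² = 8.27721
Variance = 8.27721 / 8 = 1.03465
SE* = √1.03465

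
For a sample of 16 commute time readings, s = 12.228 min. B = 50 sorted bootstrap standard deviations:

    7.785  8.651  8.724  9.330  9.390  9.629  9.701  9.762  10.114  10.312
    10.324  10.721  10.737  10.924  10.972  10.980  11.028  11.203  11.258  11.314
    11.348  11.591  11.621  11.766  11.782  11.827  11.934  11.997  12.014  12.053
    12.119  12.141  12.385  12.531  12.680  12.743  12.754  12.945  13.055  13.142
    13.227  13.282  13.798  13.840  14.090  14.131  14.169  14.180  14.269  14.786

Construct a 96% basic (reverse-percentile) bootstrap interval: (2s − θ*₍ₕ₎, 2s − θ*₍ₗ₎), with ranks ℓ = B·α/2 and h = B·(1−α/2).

(10.187, 16.671)

Percentile endpoints at ranks 1 and 49: θ*₍1₎ = 7.785, θ*₍49₎ = 14.269.
Basic interval reflects these around s:
  lower = 2 × 12.228 − 14.269 = 10.187
  upper = 2 × 12.228 − 7.785 = 16.671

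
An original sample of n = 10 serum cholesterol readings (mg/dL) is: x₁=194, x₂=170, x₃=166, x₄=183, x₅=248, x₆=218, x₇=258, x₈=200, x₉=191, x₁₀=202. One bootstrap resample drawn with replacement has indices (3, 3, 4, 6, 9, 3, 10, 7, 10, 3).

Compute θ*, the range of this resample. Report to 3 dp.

θ* = 92.000

Resample values: 166, 166, 183, 218, 191, 166, 202, 258, 202, 166.
Range = 258 − 166 = 92.000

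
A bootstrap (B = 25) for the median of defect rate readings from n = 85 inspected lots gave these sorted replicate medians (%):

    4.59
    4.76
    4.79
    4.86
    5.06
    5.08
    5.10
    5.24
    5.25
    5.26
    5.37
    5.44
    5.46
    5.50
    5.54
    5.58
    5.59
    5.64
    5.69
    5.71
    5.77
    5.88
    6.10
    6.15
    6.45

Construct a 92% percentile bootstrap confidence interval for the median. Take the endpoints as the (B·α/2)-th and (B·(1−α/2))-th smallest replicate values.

(4.59, 6.15)

α = 0.08; lower rank = 25 × 0.040 = 1; upper rank = 25 × 0.960 = 24.
The 1st smallest replicate is 4.59; the 24th is 6.15.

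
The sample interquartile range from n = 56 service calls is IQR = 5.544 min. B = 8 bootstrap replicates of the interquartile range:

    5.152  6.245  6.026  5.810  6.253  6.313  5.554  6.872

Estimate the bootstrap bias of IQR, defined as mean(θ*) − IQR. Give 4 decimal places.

bias = +0.4841

mean(θ*) = (5.152 + 6.245 + 6.026 + 5.810 + 6.253 + 6.313 + 5.554 + 6.872) / 8 = 6.02813
bias = 6.02813 − 5.544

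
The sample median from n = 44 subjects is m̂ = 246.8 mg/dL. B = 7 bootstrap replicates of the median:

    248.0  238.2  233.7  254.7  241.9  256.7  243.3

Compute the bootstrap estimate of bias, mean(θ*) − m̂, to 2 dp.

mean(θ*) = (248.0 + 238.2 + 233.7 + 254.7 + 241.9 + 256.7 + 243.3) / 7 = 245.214
bias = 245.214 − 246.8

bias = −1.59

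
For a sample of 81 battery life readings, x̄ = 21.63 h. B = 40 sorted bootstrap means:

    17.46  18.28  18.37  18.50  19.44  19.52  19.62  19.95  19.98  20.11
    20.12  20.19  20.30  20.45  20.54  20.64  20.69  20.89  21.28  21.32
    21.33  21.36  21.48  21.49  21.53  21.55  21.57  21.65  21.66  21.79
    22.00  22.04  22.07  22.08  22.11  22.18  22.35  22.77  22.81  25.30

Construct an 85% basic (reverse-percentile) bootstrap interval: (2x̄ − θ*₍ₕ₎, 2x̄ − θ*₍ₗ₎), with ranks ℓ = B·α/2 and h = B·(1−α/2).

(20.91, 24.89)

Percentile endpoints at ranks 3 and 37: θ*₍3₎ = 18.37, θ*₍37₎ = 22.35.
Basic interval reflects these around x̄:
  lower = 2 × 21.63 − 22.35 = 20.91
  upper = 2 × 21.63 − 18.37 = 24.89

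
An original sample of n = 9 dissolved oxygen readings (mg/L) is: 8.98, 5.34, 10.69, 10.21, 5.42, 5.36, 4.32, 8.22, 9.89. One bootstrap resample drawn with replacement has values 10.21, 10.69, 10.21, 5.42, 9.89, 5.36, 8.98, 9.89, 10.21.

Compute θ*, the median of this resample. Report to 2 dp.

Sorted: 5.36, 5.42, 8.98, 9.89, 9.89, 10.21, 10.21, 10.21, 10.69
Median = middle value = 9.89

θ* = 9.89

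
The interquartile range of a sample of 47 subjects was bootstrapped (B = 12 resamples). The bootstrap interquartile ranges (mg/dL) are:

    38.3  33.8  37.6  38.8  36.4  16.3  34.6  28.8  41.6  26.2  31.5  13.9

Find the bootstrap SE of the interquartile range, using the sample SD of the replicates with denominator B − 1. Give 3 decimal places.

Bootstrap SE is the standard deviation of the 12 replicate interquartile ranges.
Mean of replicates: (38.3 + 33.8 + 37.6 + 38.8 + 36.4 + 16.3 + 34.6 + 28.8 + 41.6 + 26.2 + 31.5 + 13.9) / 12 = 377.8000 / 12 = 31.4833
Sum of squared deviations: (+6.8167)² + (+2.3167)² + (+6.1167)² + (+7.3167)² + (+4.9167)² + (−15.1833)² + (+3.1167)² + (−2.6833)² + (+10.1167)² + (−5.2833)² + (+0.0167)² + (−17.5833)² = 853.8367
Variance = 853.8367 / 11 = 77.6215
SE* = √77.6215

SE* = 8.810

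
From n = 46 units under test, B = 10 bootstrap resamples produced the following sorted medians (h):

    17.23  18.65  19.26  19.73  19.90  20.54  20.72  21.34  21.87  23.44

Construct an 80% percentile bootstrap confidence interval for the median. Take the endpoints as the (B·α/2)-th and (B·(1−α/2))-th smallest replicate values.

α = 0.20; lower rank = 10 × 0.100 = 1; upper rank = 10 × 0.900 = 9.
The 1st smallest replicate is 17.23; the 9th is 21.87.

(17.23, 21.87)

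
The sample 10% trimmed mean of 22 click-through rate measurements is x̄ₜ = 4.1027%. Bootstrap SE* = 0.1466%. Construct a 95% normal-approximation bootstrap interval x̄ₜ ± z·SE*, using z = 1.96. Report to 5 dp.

Margin = 1.96 × 0.1466 = 0.287336
Interval: 4.1027 ± 0.287336

(3.81536, 4.39004)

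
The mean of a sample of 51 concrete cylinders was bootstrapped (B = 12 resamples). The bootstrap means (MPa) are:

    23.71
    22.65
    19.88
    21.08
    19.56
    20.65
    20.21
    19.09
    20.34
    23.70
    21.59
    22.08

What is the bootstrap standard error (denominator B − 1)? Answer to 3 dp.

SE* = 1.552

Bootstrap SE is the standard deviation of the 12 replicate means.
Mean of replicates: (23.71 + 22.65 + 19.88 + 21.08 + 19.56 + 20.65 + 20.21 + 19.09 + 20.34 + 23.70 + 21.59 + 22.08) / 12 = 254.5400 / 12 = 21.2117
Sum of squared deviations: (+2.4983)² + (+1.4383)² + (−1.3317)² + (−0.1317)² + (−1.6517)² + (−0.5617)² + (−1.0017)² + (−2.1217)² + (−0.8717)² + (+2.4883)² + (+0.3783)² + (+0.8683)² = 26.4982
Variance = 26.4982 / 11 = 2.4089
SE* = √2.4089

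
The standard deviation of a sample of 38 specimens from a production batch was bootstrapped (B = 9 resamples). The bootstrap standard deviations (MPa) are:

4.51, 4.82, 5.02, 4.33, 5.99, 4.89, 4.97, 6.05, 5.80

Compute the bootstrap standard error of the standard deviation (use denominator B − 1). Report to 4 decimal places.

Bootstrap SE is the standard deviation of the 9 replicate standard deviations.
Mean of replicates: (4.51 + 4.82 + 5.02 + 4.33 + 5.99 + 4.89 + 4.97 + 6.05 + 5.80) / 9 = 46.38000 / 9 = 5.15333
Sum of squared deviations: (−0.64333)² + (−0.33333)² + (−0.13333)² + (−0.82333)² + (+0.83667)² + (−0.26333)² + (−0.18333)² + (+0.89667)² + (+0.64667)² = 3.24580
Variance = 3.24580 / 8 = 0.40573
SE* = √0.40573

SE* = 0.6370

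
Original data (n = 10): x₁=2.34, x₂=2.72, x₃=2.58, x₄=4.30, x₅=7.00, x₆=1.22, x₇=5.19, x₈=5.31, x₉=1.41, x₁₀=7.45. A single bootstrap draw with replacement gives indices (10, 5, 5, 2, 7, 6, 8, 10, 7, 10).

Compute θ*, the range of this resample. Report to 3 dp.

Resample values: 7.45, 7.00, 7.00, 2.72, 5.19, 1.22, 5.31, 7.45, 5.19, 7.45.
Range = 7.45 − 1.22 = 6.230

θ* = 6.230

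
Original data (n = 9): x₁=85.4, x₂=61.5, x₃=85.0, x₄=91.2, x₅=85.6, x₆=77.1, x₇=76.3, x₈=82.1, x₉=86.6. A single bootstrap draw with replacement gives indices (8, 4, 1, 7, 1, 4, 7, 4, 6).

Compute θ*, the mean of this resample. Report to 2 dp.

Resample values: 82.1, 91.2, 85.4, 76.3, 85.4, 91.2, 76.3, 91.2, 77.1.
Mean = (82.1 + 91.2 + 85.4 + 76.3 + 85.4 + 91.2 + 76.3 + 91.2 + 77.1) / 9 = 756.20 / 9 = 84.02

θ* = 84.02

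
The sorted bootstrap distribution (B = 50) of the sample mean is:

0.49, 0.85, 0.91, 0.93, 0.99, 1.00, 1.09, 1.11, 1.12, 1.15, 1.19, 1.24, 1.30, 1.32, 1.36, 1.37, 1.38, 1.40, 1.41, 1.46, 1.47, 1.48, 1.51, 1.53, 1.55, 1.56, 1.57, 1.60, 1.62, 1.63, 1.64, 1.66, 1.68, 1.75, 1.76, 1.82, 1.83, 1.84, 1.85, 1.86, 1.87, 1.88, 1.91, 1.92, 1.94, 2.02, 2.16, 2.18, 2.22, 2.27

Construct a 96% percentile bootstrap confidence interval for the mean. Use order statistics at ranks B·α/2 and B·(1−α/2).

α = 0.04; lower rank = 50 × 0.020 = 1; upper rank = 50 × 0.980 = 49.
The 1st smallest replicate is 0.49; the 49th is 2.22.

(0.49, 2.22)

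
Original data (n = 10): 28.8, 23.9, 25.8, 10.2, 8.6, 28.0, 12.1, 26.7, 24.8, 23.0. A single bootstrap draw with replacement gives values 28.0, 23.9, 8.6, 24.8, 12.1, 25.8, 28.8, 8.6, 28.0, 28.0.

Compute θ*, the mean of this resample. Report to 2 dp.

θ* = 21.66

Mean = (28.0 + 23.9 + 8.6 + 24.8 + 12.1 + 25.8 + 28.8 + 8.6 + 28.0 + 28.0) / 10 = 216.60 / 10 = 21.66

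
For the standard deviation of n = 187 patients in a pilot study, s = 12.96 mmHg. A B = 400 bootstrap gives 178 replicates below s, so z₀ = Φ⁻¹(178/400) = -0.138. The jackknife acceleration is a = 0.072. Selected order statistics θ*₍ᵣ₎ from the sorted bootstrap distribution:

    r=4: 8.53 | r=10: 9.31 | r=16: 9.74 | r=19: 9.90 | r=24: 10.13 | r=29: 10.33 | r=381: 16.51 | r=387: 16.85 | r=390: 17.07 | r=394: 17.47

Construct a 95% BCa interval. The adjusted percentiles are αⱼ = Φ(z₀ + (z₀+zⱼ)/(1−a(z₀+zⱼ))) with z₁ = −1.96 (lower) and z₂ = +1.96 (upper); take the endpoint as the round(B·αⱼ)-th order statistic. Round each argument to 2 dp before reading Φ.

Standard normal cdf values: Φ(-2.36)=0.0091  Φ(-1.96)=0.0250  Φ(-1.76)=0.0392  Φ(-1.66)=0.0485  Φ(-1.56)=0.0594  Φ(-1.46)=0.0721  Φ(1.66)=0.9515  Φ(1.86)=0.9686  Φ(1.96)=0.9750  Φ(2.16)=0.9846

Lower: z₀ + z₁ = -0.138 + (-1.960) = -2.098; 1 − a(z₀+z₁) = 1 − (0.072)(-2.098) = 1.1511; argument = -0.138 + (-2.098)/1.1511 = -1.9607 → -1.96.
α₁ = Φ(-1.96) = 0.0250; rank = round(400 × 0.0250) = 10; θ*₍10₎ = 9.31.
Upper: z₀ + z₂ = 1.822; 1 − a(z₀+z₂) = 0.8688; argument = 1.9591 → 1.96; α₂ = 0.9750; rank = 390; θ*₍390₎ = 17.07.

(9.31, 17.07)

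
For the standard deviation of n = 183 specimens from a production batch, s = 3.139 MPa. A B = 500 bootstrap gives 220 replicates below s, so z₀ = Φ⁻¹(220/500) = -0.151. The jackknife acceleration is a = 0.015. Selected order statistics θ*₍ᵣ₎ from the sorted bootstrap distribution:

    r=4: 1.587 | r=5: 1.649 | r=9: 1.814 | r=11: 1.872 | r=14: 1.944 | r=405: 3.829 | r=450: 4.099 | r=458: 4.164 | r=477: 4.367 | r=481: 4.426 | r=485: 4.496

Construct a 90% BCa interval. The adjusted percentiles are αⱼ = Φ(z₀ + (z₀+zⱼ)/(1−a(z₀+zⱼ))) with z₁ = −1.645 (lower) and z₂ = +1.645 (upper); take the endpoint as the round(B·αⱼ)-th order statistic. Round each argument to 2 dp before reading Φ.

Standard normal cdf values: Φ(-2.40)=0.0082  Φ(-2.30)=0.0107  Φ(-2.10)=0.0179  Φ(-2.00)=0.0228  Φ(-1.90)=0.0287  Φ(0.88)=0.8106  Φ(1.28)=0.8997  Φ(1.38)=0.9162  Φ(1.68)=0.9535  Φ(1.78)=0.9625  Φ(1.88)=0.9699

Lower: z₀ + z₁ = -0.151 + (-1.645) = -1.796; 1 − a(z₀+z₁) = 1 − (0.015)(-1.796) = 1.0269; argument = -0.151 + (-1.796)/1.0269 = -1.8999 → -1.90.
α₁ = Φ(-1.90) = 0.0287; rank = round(500 × 0.0287) = 14; θ*₍14₎ = 1.944.
Upper: z₀ + z₂ = 1.494; 1 − a(z₀+z₂) = 0.9776; argument = 1.3772 → 1.38; α₂ = 0.9162; rank = 458; θ*₍458₎ = 4.164.

(1.944, 4.164)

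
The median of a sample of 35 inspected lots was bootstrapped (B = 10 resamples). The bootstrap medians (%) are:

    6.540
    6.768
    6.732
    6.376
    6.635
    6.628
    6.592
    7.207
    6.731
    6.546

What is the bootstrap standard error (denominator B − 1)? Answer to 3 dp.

Bootstrap SE is the standard deviation of the 10 replicate medians.
Mean of replicates: (6.540 + 6.768 + 6.732 + 6.376 + 6.635 + 6.628 + 6.592 + 7.207 + 6.731 + 6.546) / 10 = 66.7550 / 10 = 6.6755
Sum of squared deviations: (−0.1355)² + (+0.0925)² + (+0.0565)² + (−0.2995)² + (−0.0405)² + (−0.0475)² + (−0.0835)² + (+0.5315)² + (+0.0555)² + (−0.1295)² = 0.4330
Variance = 0.4330 / 9 = 0.0481
SE* = √0.0481

SE* = 0.219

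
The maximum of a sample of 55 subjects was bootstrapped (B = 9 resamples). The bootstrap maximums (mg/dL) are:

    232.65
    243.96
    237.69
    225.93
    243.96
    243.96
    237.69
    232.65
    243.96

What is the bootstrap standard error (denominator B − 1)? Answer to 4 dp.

Bootstrap SE is the standard deviation of the 9 replicate maximums.
Mean of replicates: (232.65 + 243.96 + 237.69 + 225.93 + 243.96 + 243.96 + 237.69 + 232.65 + 243.96) / 9 = 2142.45000 / 9 = 238.05000
Sum of squared deviations: (−5.40000)² + (+5.91000)² + (−0.36000)² + (−12.12000)² + (+5.91000)² + (+5.91000)² + (−0.36000)² + (−5.40000)² + (+5.91000)² = 345.18600
Variance = 345.18600 / 8 = 43.14825
SE* = √43.14825

SE* = 6.5687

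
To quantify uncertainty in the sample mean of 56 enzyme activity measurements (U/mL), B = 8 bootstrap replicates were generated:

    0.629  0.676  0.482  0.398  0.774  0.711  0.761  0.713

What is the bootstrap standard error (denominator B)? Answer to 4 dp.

Bootstrap SE is the standard deviation of the 8 replicate means.
Mean of replicates: (0.629 + 0.676 + 0.482 + 0.398 + 0.774 + 0.711 + 0.761 + 0.713) / 8 = 5.14400 / 8 = 0.64300
Sum of squared deviations: (−0.01400)² + (+0.03300)² + (−0.16100)² + (−0.24500)² + (+0.13100)² + (+0.06800)² + (+0.11800)² + (+0.07000)² = 0.12784
Variance = 0.12784 / 8 = 0.01598
SE* = √0.01598

SE* = 0.1264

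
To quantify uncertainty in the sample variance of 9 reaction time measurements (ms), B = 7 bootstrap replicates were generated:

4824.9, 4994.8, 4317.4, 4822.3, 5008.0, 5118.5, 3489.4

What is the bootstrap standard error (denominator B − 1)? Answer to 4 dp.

Bootstrap SE is the standard deviation of the 7 replicate variances.
Mean of replicates: (4824.9 + 4994.8 + 4317.4 + 4822.3 + 5008.0 + 5118.5 + 3489.4) / 7 = 32575.30000 / 7 = 4653.61429
Sum of squared deviations: (+171.28571)² + (+341.18571)² + (−336.21429)² + (+168.68571)² + (+354.38571)² + (+464.88571)² + (−1164.21429)² = 1984344.26857
Variance = 1984344.26857 / 6 = 330724.04476
SE* = √330724.04476

SE* = 575.0861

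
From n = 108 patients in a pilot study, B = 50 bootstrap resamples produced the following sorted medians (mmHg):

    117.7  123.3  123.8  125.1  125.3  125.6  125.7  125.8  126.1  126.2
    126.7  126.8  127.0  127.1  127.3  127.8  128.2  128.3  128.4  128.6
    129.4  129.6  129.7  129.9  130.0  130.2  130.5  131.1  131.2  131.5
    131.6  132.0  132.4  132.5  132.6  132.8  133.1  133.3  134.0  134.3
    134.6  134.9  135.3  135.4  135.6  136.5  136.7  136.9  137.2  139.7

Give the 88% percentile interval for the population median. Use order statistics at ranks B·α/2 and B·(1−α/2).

α = 0.12; lower rank = 50 × 0.060 = 3; upper rank = 50 × 0.940 = 47.
The 3rd smallest replicate is 123.8; the 47th is 136.7.

(123.8, 136.7)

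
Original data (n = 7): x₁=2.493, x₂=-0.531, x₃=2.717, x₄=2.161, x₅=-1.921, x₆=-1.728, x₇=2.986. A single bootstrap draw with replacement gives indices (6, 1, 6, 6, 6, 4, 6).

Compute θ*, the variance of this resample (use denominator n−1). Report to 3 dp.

Resample values: -1.728, 2.493, -1.728, -1.728, -1.728, 2.161, -1.728.
Mean = -0.5694; sum of squared deviations = 23.5451
s² = 23.5451 / 6 = 3.9242

θ* = 3.924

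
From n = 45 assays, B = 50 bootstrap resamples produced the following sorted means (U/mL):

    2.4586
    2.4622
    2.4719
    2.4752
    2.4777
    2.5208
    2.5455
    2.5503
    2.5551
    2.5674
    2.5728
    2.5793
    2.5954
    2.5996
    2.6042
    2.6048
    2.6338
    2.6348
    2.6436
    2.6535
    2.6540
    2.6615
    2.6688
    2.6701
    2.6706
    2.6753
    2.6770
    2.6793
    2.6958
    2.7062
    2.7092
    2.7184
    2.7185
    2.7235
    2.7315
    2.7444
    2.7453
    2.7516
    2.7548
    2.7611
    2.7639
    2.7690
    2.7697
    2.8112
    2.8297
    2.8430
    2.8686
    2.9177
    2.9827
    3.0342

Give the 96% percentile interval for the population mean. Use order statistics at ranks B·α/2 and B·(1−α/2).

(2.4586, 2.9827)

α = 0.04; lower rank = 50 × 0.020 = 1; upper rank = 50 × 0.980 = 49.
The 1st smallest replicate is 2.4586; the 49th is 2.9827.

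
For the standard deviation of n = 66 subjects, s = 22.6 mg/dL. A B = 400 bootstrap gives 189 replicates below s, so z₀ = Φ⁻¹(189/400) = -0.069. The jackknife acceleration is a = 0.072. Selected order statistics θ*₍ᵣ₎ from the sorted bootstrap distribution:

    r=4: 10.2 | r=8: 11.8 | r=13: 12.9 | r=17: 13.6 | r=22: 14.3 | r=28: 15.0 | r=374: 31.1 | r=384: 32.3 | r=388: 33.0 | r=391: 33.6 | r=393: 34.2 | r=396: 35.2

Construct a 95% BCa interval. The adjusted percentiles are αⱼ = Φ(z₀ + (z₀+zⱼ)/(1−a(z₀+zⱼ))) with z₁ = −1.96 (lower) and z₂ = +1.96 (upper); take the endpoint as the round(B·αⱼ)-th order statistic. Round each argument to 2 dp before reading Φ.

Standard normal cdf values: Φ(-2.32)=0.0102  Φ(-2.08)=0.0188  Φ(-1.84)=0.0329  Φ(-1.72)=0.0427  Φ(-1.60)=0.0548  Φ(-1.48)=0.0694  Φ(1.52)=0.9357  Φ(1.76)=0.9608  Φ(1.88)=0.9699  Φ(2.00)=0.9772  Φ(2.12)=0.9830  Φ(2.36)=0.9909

(12.9, 34.2)

Lower: z₀ + z₁ = -0.069 + (-1.960) = -2.029; 1 − a(z₀+z₁) = 1 − (0.072)(-2.029) = 1.1461; argument = -0.069 + (-2.029)/1.1461 = -1.8394 → -1.84.
α₁ = Φ(-1.84) = 0.0329; rank = round(400 × 0.0329) = 13; θ*₍13₎ = 12.9.
Upper: z₀ + z₂ = 1.891; 1 − a(z₀+z₂) = 0.8638; argument = 2.1200 → 2.12; α₂ = 0.9830; rank = 393; θ*₍393₎ = 34.2.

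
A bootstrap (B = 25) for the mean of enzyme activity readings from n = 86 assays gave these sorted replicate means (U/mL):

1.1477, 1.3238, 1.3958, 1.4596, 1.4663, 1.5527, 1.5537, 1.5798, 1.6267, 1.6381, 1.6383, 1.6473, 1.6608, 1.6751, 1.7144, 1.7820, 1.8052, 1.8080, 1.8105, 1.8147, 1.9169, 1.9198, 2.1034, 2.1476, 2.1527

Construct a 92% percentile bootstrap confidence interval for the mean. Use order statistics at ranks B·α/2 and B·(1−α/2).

α = 0.08; lower rank = 25 × 0.040 = 1; upper rank = 25 × 0.960 = 24.
The 1st smallest replicate is 1.1477; the 24th is 2.1476.

(1.1477, 2.1476)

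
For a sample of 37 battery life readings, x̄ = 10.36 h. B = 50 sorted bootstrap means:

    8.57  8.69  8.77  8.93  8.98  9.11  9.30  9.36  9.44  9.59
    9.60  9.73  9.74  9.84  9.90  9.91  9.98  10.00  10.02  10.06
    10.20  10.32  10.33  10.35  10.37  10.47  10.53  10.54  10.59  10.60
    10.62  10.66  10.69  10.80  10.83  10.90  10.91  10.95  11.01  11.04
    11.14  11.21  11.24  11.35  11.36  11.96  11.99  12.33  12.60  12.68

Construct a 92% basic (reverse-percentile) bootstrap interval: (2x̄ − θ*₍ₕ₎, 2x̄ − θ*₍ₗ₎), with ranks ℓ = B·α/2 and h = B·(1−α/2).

Percentile endpoints at ranks 2 and 48: θ*₍2₎ = 8.69, θ*₍48₎ = 12.33.
Basic interval reflects these around x̄:
  lower = 2 × 10.36 − 12.33 = 8.39
  upper = 2 × 10.36 − 8.69 = 12.03

(8.39, 12.03)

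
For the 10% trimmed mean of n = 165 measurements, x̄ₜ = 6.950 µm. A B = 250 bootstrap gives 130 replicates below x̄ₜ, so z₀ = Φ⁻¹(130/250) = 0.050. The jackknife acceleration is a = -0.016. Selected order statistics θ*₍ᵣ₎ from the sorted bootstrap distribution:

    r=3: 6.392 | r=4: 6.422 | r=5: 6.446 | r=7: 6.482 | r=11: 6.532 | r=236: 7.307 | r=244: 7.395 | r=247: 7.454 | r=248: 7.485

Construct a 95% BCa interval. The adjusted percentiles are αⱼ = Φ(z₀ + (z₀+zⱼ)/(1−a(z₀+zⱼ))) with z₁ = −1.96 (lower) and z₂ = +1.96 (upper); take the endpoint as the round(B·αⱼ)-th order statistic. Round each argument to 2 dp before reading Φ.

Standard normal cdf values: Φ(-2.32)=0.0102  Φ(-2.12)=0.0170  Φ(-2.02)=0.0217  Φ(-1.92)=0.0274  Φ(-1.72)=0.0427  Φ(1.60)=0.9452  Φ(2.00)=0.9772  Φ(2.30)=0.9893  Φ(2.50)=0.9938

Lower: z₀ + z₁ = 0.050 + (-1.960) = -1.910; 1 − a(z₀+z₁) = 1 − (-0.016)(-1.910) = 0.9694; argument = 0.050 + (-1.910)/0.9694 = -1.9202 → -1.92.
α₁ = Φ(-1.92) = 0.0274; rank = round(250 × 0.0274) = 7; θ*₍7₎ = 6.482.
Upper: z₀ + z₂ = 2.010; 1 − a(z₀+z₂) = 1.0322; argument = 1.9974 → 2.00; α₂ = 0.9772; rank = 244; θ*₍244₎ = 7.395.

(6.482, 7.395)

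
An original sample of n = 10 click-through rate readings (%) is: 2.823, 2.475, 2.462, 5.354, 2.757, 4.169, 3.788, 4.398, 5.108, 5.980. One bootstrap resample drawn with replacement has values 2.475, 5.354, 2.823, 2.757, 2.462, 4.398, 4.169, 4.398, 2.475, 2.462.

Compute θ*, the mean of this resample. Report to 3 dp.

Mean = (2.475 + 5.354 + 2.823 + 2.757 + 2.462 + 4.398 + 4.169 + 4.398 + 2.475 + 2.462) / 10 = 33.7730 / 10 = 3.377

θ* = 3.377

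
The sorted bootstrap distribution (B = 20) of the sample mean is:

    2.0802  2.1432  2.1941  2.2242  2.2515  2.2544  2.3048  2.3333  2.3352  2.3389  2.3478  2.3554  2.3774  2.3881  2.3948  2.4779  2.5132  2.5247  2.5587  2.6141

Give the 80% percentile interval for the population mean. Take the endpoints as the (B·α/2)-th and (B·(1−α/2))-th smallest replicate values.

(2.1432, 2.5247)

α = 0.20; lower rank = 20 × 0.100 = 2; upper rank = 20 × 0.900 = 18.
The 2nd smallest replicate is 2.1432; the 18th is 2.5247.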